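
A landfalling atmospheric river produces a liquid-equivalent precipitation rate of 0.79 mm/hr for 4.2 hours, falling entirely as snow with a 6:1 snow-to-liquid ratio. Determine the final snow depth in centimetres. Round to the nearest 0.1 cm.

Liquid-equivalent depth = 0.79 × 4.2 = 3.318 mm.
Snow depth = 3.318 mm × 6 = 19.908 mm = 2.0 cm.

snow depth ≈ 2.0 cm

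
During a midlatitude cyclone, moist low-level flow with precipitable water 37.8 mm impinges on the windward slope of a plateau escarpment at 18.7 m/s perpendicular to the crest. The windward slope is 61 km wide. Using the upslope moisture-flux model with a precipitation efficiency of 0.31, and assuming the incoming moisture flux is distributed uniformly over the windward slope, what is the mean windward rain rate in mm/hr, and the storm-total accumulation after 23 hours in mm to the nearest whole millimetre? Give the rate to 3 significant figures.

R ≈ 12.9 mm/hr; total ≈ 297 mm

Incoming column moisture flux per unit ridge length: F = V × PW = 18.7 × 37.8 = 706.86 mm·m/s.
Spread over the 61 km slope with efficiency ε = 0.31: R = ε·F/W = 0.31 × 706.86 / 61000 m = 3.592e-03 mm/s.
R = 3.592e-03 × 3600 = 12.9 mm/hr.
Over 23 h: total = 12.9 × 23 = 296.7 ≈ 297 mm.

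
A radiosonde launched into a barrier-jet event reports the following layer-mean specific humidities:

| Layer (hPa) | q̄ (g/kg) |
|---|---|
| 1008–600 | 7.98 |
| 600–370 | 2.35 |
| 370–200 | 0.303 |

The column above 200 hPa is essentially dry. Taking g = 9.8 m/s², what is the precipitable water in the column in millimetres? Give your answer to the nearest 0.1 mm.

PW ≈ 39.3 mm

Precipitable water is the column-integrated vapour mass per unit area: PW = (1/g) Σ q̄ Δp, with q in kg/kg and Δp in Pa (1 kg/m² of water = 1 mm).
Layer 1008–600 hPa: Δp = 408 hPa = 40800 Pa, q̄ = 0.00798 kg/kg → 0.00798 × 40800 / 9.8 = 33.22 mm
Layer 600–370 hPa: Δp = 230 hPa = 23000 Pa, q̄ = 0.00235 kg/kg → 0.00235 × 23000 / 9.8 = 5.52 mm
Layer 370–200 hPa: Δp = 170 hPa = 17000 Pa, q̄ = 0.000303 kg/kg → 0.000303 × 17000 / 9.8 = 0.53 mm
PW = 33.22 + 5.52 + 0.53 = 39.27 ≈ 39.3 mm.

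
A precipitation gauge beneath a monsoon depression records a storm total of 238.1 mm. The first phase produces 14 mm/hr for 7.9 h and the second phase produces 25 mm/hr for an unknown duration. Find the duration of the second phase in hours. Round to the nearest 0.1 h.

duration ≈ 5.1 h

Known phases: 14 × 7.9 = 110.6 mm.
Remaining depth = 238.1 − 110.6 = 127.5 mm.
Duration = 127.5 / 25 = 5.1 h.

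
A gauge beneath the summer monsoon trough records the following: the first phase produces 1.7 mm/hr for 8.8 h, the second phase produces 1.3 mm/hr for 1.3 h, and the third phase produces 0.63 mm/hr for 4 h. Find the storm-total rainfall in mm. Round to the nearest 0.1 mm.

total ≈ 19.2 mm

Total = Σ Rᵢ Δtᵢ = 1.7 × 8.8 + 1.3 × 1.3 + 0.63 × 4
      = 14.96 + 1.69 + 2.52 = 19.2 mm.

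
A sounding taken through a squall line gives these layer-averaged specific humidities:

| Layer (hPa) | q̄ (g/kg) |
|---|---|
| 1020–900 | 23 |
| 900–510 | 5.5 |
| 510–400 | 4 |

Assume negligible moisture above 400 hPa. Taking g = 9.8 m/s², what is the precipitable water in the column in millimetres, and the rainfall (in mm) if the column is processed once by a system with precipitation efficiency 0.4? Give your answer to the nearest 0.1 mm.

PW ≈ 54.5 mm; rainfall ≈ 21.8 mm

Precipitable water is the column-integrated vapour mass per unit area: PW = (1/g) Σ q̄ Δp, with q in kg/kg and Δp in Pa (1 kg/m² of water = 1 mm).
Layer 1020–900 hPa: Δp = 120 hPa = 12000 Pa, q̄ = 0.023 kg/kg → 0.023 × 12000 / 9.8 = 28.16 mm
Layer 900–510 hPa: Δp = 390 hPa = 39000 Pa, q̄ = 0.0055 kg/kg → 0.0055 × 39000 / 9.8 = 21.89 mm
Layer 510–400 hPa: Δp = 110 hPa = 11000 Pa, q̄ = 0.004 kg/kg → 0.004 × 11000 / 9.8 = 4.49 mm
PW = 28.16 + 21.89 + 4.49 = 54.54 ≈ 54.5 mm.
Rainfall = ε × PW = 0.4 × 54.5 = 21.8 mm.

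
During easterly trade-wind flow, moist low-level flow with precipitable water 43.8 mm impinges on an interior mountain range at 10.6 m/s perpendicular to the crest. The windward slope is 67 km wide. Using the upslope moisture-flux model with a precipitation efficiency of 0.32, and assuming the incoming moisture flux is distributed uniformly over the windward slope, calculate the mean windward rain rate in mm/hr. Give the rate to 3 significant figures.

Incoming column moisture flux per unit ridge length: F = V × PW = 10.6 × 43.8 = 464.28 mm·m/s.
Spread over the 67 km slope with efficiency ε = 0.32: R = ε·F/W = 0.32 × 464.28 / 67000 m = 2.217e-03 mm/s.
R = 2.217e-03 × 3600 = 7.98 mm/hr.

R ≈ 7.98 mm/hr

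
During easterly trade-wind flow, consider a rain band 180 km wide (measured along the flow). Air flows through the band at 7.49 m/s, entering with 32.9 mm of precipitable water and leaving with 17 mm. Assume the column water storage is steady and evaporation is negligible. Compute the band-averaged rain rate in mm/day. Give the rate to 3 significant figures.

Column moisture flux per unit crosswind length is F = V × PW.
Inflow: F_in = 7.49 × 32.9 = 246.421 mm·m/s
Outflow: F_out = 7.49 × 17 = 127.33 mm·m/s
Steady-state rate R = (F_in − F_out)/L = (246.421 − 127.33) / 180000 m = 6.616e-04 mm/s.
R = 6.616e-04 × 3600 × 24 = 57.2 mm/day.

R ≈ 57.2 mm/day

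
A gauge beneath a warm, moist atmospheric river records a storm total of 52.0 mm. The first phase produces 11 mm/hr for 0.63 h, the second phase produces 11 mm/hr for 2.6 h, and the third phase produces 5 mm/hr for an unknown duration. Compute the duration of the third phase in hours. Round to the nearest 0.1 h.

duration ≈ 3.3 h

Known phases: 11 × 0.63 + 11 × 2.6 = 6.93 + 28.6 = 35.53 mm.
Remaining depth = 52.0 − 35.53 = 16.47 mm.
Duration = 16.47 / 5 = 3.3 h.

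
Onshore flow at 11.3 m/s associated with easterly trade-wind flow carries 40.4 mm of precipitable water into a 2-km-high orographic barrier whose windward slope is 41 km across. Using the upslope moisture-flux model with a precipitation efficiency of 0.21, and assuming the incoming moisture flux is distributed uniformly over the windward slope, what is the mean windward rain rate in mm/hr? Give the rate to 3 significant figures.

R ≈ 8.42 mm/hr

Incoming column moisture flux per unit ridge length: F = V × PW = 11.3 × 40.4 = 456.52 mm·m/s.
Spread over the 41 km slope with efficiency ε = 0.21: R = ε·F/W = 0.21 × 456.52 / 41000 m = 2.338e-03 mm/s.
R = 2.338e-03 × 3600 = 8.42 mm/hr.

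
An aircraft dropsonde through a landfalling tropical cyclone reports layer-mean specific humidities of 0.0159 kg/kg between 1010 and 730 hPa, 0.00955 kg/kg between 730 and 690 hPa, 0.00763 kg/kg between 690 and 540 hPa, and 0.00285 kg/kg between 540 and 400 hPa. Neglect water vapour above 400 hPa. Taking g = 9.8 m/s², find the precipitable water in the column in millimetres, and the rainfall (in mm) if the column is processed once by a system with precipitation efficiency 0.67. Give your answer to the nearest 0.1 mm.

PW ≈ 65.1 mm; rainfall ≈ 43.6 mm

Precipitable water is the column-integrated vapour mass per unit area: PW = (1/g) Σ q̄ Δp, with q in kg/kg and Δp in Pa (1 kg/m² of water = 1 mm).
Layer 1010–730 hPa: Δp = 280 hPa = 28000 Pa, q̄ = 0.0159 kg/kg → 0.0159 × 28000 / 9.8 = 45.43 mm
Layer 730–690 hPa: Δp = 40 hPa = 4000 Pa, q̄ = 0.00955 kg/kg → 0.00955 × 4000 / 9.8 = 3.90 mm
Layer 690–540 hPa: Δp = 150 hPa = 15000 Pa, q̄ = 0.00763 kg/kg → 0.00763 × 15000 / 9.8 = 11.68 mm
Layer 540–400 hPa: Δp = 140 hPa = 14000 Pa, q̄ = 0.00285 kg/kg → 0.00285 × 14000 / 9.8 = 4.07 mm
PW = 45.43 + 3.90 + 11.68 + 4.07 = 65.08 ≈ 65.1 mm.
Rainfall = ε × PW = 0.67 × 65.1 = 43.6 mm.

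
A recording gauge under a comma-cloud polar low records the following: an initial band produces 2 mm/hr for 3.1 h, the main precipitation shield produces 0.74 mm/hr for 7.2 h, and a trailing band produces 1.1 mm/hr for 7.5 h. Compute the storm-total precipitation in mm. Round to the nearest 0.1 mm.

total ≈ 19.8 mm

Total = Σ Rᵢ Δtᵢ = 2 × 3.1 + 0.74 × 7.2 + 1.1 × 7.5
      = 6.2 + 5.328 + 8.25 = 19.8 mm.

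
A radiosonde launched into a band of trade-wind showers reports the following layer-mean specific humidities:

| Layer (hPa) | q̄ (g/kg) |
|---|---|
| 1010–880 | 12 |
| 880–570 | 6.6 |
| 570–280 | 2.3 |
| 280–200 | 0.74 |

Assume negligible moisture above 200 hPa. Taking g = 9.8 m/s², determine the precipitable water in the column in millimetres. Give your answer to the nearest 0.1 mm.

Precipitable water is the column-integrated vapour mass per unit area: PW = (1/g) Σ q̄ Δp, with q in kg/kg and Δp in Pa (1 kg/m² of water = 1 mm).
Layer 1010–880 hPa: Δp = 130 hPa = 13000 Pa, q̄ = 0.012 kg/kg → 0.012 × 13000 / 9.8 = 15.92 mm
Layer 880–570 hPa: Δp = 310 hPa = 31000 Pa, q̄ = 0.0066 kg/kg → 0.0066 × 31000 / 9.8 = 20.88 mm
Layer 570–280 hPa: Δp = 290 hPa = 29000 Pa, q̄ = 0.0023 kg/kg → 0.0023 × 29000 / 9.8 = 6.81 mm
Layer 280–200 hPa: Δp = 80 hPa = 8000 Pa, q̄ = 0.00074 kg/kg → 0.00074 × 8000 / 9.8 = 0.60 mm
PW = 15.92 + 20.88 + 6.81 + 0.60 = 44.21 ≈ 44.2 mm.

PW ≈ 44.2 mm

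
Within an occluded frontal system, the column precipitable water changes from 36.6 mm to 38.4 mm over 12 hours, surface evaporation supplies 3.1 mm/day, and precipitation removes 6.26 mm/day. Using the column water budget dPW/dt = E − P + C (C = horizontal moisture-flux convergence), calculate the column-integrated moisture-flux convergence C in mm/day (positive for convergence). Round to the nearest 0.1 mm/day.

C ≈ 6.8 mm/day

dPW/dt = (38.4 − 36.6) mm / (12/24 day) = +3.600 mm/day.
C = dPW/dt − E + P = (+3.600) − 3.1 + 6.26 = 6.8 mm/day.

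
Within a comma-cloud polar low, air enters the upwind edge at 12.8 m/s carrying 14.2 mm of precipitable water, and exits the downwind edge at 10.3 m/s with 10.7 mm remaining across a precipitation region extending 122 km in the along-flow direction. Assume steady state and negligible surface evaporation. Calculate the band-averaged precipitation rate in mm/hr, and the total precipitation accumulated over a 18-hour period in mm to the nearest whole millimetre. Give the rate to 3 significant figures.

Column moisture flux per unit crosswind length is F = V × PW.
Inflow: F_in = 12.8 × 14.2 = 181.76 mm·m/s
Outflow: F_out = 10.3 × 10.7 = 110.21 mm·m/s
Steady-state rate R = (F_in − F_out)/L = (181.76 − 110.21) / 122000 m = 5.865e-04 mm/s.
R = 5.865e-04 × 3600 = 2.11 mm/hr.
Over 18 h: total = 2.11 × 18 = 37.98 ≈ 38 mm.

R ≈ 2.11 mm/hr; total ≈ 38 mm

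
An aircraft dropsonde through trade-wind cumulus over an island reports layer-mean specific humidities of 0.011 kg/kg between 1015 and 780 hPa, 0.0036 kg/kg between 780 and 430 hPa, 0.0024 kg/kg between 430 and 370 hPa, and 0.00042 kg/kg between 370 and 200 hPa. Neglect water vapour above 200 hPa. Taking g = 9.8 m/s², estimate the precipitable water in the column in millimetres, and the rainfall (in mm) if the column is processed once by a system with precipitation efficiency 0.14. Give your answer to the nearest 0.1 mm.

Precipitable water is the column-integrated vapour mass per unit area: PW = (1/g) Σ q̄ Δp, with q in kg/kg and Δp in Pa (1 kg/m² of water = 1 mm).
Layer 1015–780 hPa: Δp = 235 hPa = 23500 Pa, q̄ = 0.011 kg/kg → 0.011 × 23500 / 9.8 = 26.38 mm
Layer 780–430 hPa: Δp = 350 hPa = 35000 Pa, q̄ = 0.0036 kg/kg → 0.0036 × 35000 / 9.8 = 12.86 mm
Layer 430–370 hPa: Δp = 60 hPa = 6000 Pa, q̄ = 0.0024 kg/kg → 0.0024 × 6000 / 9.8 = 1.47 mm
Layer 370–200 hPa: Δp = 170 hPa = 17000 Pa, q̄ = 0.00042 kg/kg → 0.00042 × 17000 / 9.8 = 0.73 mm
PW = 26.38 + 12.86 + 1.47 + 0.73 = 41.44 ≈ 41.4 mm.
Rainfall = ε × PW = 0.14 × 41.4 = 5.8 mm.

PW ≈ 41.4 mm; rainfall ≈ 5.8 mm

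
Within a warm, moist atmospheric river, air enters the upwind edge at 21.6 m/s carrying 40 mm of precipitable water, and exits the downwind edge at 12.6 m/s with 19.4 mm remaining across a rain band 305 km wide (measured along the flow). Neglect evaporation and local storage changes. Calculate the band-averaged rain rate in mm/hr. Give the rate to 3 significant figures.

R ≈ 7.31 mm/hr

Column moisture flux per unit crosswind length is F = V × PW.
Inflow: F_in = 21.6 × 40 = 864 mm·m/s
Outflow: F_out = 12.6 × 19.4 = 244.44 mm·m/s
Steady-state rate R = (F_in − F_out)/L = (864 − 244.44) / 305000 m = 2.031e-03 mm/s.
R = 2.031e-03 × 3600 = 7.31 mm/hr.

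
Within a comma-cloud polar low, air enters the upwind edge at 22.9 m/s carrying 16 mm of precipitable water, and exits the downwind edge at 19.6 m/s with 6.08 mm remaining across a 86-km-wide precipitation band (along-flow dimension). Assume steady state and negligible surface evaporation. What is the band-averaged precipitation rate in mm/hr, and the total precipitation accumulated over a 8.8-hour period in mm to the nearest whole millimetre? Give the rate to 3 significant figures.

Column moisture flux per unit crosswind length is F = V × PW.
Inflow: F_in = 22.9 × 16 = 366.4 mm·m/s
Outflow: F_out = 19.6 × 6.08 = 119.168 mm·m/s
Steady-state rate R = (F_in − F_out)/L = (366.4 − 119.168) / 86000 m = 2.875e-03 mm/s.
R = 2.875e-03 × 3600 = 10.3 mm/hr.
Over 8.8 h: total = 10.3 × 8.8 = 90.64 ≈ 91 mm.

R ≈ 10.3 mm/hr; total ≈ 91 mm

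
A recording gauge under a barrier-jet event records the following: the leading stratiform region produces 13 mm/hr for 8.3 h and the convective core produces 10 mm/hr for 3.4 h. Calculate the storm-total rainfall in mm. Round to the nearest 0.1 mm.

Total = Σ Rᵢ Δtᵢ = 13 × 8.3 + 10 × 3.4
      = 107.9 + 34 = 141.9 mm.

total ≈ 141.9 mm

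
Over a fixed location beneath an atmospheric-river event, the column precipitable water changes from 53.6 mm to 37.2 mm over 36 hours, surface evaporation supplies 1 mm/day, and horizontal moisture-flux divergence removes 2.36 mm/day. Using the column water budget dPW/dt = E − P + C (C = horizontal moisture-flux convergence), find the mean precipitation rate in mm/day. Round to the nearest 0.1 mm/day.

dPW/dt = (37.2 − 53.6) mm / (36/24 day) = -10.933 mm/day.
P = E + C − dPW/dt = 1 + (-2.36) − (-10.933) = 9.6 mm/day.

P ≈ 9.6 mm/day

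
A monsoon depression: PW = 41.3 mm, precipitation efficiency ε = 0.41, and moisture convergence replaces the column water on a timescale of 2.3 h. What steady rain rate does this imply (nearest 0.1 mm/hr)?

R ≈ 7.4 mm/hr

Each overturning extracts ε × PW = 0.41 × 41.3 = 16.933 mm.
Rate = ε·PW / τ = 16.933 / 2.3 h = 7.4 mm/hr.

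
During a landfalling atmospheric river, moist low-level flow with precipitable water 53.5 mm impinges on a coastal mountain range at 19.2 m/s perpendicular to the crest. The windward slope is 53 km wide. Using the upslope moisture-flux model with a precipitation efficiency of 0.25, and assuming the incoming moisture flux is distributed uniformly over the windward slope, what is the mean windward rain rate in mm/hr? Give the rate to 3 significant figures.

R ≈ 17.4 mm/hr

Incoming column moisture flux per unit ridge length: F = V × PW = 19.2 × 53.5 = 1027.2 mm·m/s.
Spread over the 53 km slope with efficiency ε = 0.25: R = ε·F/W = 0.25 × 1027.2 / 53000 m = 4.845e-03 mm/s.
R = 4.845e-03 × 3600 = 17.4 mm/hr.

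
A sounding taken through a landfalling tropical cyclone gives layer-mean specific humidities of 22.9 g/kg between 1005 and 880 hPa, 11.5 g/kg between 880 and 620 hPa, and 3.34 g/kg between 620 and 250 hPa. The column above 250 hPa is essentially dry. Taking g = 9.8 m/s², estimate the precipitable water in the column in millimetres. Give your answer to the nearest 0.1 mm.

Precipitable water is the column-integrated vapour mass per unit area: PW = (1/g) Σ q̄ Δp, with q in kg/kg and Δp in Pa (1 kg/m² of water = 1 mm).
Layer 1005–880 hPa: Δp = 125 hPa = 12500 Pa, q̄ = 0.0229 kg/kg → 0.0229 × 12500 / 9.8 = 29.21 mm
Layer 880–620 hPa: Δp = 260 hPa = 26000 Pa, q̄ = 0.0115 kg/kg → 0.0115 × 26000 / 9.8 = 30.51 mm
Layer 620–250 hPa: Δp = 370 hPa = 37000 Pa, q̄ = 0.00334 kg/kg → 0.00334 × 37000 / 9.8 = 12.61 mm
PW = 29.21 + 30.51 + 12.61 = 72.33 ≈ 72.3 mm.

PW ≈ 72.3 mm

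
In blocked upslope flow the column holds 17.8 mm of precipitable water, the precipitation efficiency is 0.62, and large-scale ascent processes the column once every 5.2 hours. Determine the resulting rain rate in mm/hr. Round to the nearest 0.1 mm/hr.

R ≈ 2.1 mm/hr

Each overturning extracts ε × PW = 0.62 × 17.8 = 11.036 mm.
Rate = ε·PW / τ = 11.036 / 5.2 h = 2.1 mm/hr.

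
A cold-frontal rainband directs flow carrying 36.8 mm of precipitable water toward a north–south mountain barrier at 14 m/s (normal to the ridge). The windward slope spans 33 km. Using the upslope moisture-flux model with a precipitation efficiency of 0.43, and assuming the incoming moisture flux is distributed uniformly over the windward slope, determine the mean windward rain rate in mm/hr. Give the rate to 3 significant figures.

Incoming column moisture flux per unit ridge length: F = V × PW = 14 × 36.8 = 515.2 mm·m/s.
Spread over the 33 km slope with efficiency ε = 0.43: R = ε·F/W = 0.43 × 515.2 / 33000 m = 6.713e-03 mm/s.
R = 6.713e-03 × 3600 = 24.2 mm/hr.

R ≈ 24.2 mm/hr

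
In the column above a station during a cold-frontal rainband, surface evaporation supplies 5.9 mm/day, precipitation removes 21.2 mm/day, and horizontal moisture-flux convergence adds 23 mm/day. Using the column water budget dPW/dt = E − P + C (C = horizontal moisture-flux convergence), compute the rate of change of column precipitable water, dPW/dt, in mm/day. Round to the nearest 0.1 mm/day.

dPW/dt ≈ 7.7 mm/day

dPW/dt = E − P + C = 5.9 − 21.2 + (23) = 7.7 mm/day.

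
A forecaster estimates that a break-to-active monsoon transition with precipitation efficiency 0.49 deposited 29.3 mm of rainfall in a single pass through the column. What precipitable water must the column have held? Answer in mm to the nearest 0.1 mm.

PW ≈ 59.8 mm

PW = rainfall / ε = 29.3 / 0.49 = 59.8 mm.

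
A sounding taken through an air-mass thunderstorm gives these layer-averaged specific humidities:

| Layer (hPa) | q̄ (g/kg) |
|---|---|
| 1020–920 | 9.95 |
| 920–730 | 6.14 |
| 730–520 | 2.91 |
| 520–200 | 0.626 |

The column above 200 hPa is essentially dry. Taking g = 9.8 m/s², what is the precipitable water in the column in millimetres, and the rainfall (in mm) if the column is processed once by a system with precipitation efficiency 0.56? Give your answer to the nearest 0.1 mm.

Precipitable water is the column-integrated vapour mass per unit area: PW = (1/g) Σ q̄ Δp, with q in kg/kg and Δp in Pa (1 kg/m² of water = 1 mm).
Layer 1020–920 hPa: Δp = 100 hPa = 10000 Pa, q̄ = 0.00995 kg/kg → 0.00995 × 10000 / 9.8 = 10.15 mm
Layer 920–730 hPa: Δp = 190 hPa = 19000 Pa, q̄ = 0.00614 kg/kg → 0.00614 × 19000 / 9.8 = 11.90 mm
Layer 730–520 hPa: Δp = 210 hPa = 21000 Pa, q̄ = 0.00291 kg/kg → 0.00291 × 21000 / 9.8 = 6.24 mm
Layer 520–200 hPa: Δp = 320 hPa = 32000 Pa, q̄ = 0.000626 kg/kg → 0.000626 × 32000 / 9.8 = 2.04 mm
PW = 10.15 + 11.90 + 6.24 + 2.04 = 30.33 ≈ 30.3 mm.
Rainfall = ε × PW = 0.56 × 30.3 = 17.0 mm.

PW ≈ 30.3 mm; rainfall ≈ 17.0 mm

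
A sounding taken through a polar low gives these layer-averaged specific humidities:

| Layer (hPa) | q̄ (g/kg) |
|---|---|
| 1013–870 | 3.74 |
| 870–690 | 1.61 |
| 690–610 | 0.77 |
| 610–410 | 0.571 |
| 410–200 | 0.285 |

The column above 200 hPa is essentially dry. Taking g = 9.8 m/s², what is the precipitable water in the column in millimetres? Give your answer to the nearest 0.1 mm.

Precipitable water is the column-integrated vapour mass per unit area: PW = (1/g) Σ q̄ Δp, with q in kg/kg and Δp in Pa (1 kg/m² of water = 1 mm).
Layer 1013–870 hPa: Δp = 143 hPa = 14300 Pa, q̄ = 0.00374 kg/kg → 0.00374 × 14300 / 9.8 = 5.46 mm
Layer 870–690 hPa: Δp = 180 hPa = 18000 Pa, q̄ = 0.00161 kg/kg → 0.00161 × 18000 / 9.8 = 2.96 mm
Layer 690–610 hPa: Δp = 80 hPa = 8000 Pa, q̄ = 0.00077 kg/kg → 0.00077 × 8000 / 9.8 = 0.63 mm
Layer 610–410 hPa: Δp = 200 hPa = 20000 Pa, q̄ = 0.000571 kg/kg → 0.000571 × 20000 / 9.8 = 1.17 mm
Layer 410–200 hPa: Δp = 210 hPa = 21000 Pa, q̄ = 0.000285 kg/kg → 0.000285 × 21000 / 9.8 = 0.61 mm
PW = 5.46 + 2.96 + 0.63 + 1.17 + 0.61 = 10.83 ≈ 10.8 mm.

PW ≈ 10.8 mm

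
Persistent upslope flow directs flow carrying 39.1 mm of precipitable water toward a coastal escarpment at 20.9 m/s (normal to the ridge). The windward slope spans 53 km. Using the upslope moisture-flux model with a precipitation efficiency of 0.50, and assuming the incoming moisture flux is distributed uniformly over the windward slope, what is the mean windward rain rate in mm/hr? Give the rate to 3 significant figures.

Incoming column moisture flux per unit ridge length: F = V × PW = 20.9 × 39.1 = 817.19 mm·m/s.
Spread over the 53 km slope with efficiency ε = 0.50: R = ε·F/W = 0.50 × 817.19 / 53000 m = 7.709e-03 mm/s.
R = 7.709e-03 × 3600 = 27.8 mm/hr.

R ≈ 27.8 mm/hr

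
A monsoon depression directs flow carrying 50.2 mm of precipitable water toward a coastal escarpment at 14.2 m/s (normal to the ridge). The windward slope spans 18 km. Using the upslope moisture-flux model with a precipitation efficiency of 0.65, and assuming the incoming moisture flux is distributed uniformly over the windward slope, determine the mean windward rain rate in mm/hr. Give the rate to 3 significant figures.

R ≈ 92.7 mm/hr

Incoming column moisture flux per unit ridge length: F = V × PW = 14.2 × 50.2 = 712.84 mm·m/s.
Spread over the 18 km slope with efficiency ε = 0.65: R = ε·F/W = 0.65 × 712.84 / 18000 m = 2.574e-02 mm/s.
R = 2.574e-02 × 3600 = 92.7 mm/hr.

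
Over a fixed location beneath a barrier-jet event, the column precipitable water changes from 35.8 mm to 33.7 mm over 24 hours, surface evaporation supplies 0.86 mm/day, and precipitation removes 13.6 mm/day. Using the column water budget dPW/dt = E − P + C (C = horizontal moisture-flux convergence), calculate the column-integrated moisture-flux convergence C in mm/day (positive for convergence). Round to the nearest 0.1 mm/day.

C ≈ 10.6 mm/day

dPW/dt = (33.7 − 35.8) mm / (24/24 day) = -2.100 mm/day.
C = dPW/dt − E + P = (-2.100) − 0.86 + 13.6 = 10.6 mm/day.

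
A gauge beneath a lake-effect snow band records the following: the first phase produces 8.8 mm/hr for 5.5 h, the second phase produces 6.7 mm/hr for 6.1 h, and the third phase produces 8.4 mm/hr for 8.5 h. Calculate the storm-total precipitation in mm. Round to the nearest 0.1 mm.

Total = Σ Rᵢ Δtᵢ = 8.8 × 5.5 + 6.7 × 6.1 + 8.4 × 8.5
      = 48.4 + 40.87 + 71.4 = 160.7 mm.

total ≈ 160.7 mm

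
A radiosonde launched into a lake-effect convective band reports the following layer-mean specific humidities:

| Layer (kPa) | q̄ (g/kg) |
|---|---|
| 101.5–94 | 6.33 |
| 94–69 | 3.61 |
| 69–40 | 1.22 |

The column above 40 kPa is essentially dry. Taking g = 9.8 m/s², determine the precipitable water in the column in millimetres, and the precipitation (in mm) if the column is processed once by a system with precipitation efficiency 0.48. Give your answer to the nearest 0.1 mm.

PW ≈ 17.7 mm; precipitation ≈ 8.5 mm

Precipitable water is the column-integrated vapour mass per unit area: PW = (1/g) Σ q̄ Δp, with q in kg/kg and Δp in Pa (1 kg/m² of water = 1 mm).
Layer 101.5–94 kPa: Δp = 75 hPa = 7500 Pa, q̄ = 0.00633 kg/kg → 0.00633 × 7500 / 9.8 = 4.84 mm
Layer 94–69 kPa: Δp = 250 hPa = 25000 Pa, q̄ = 0.00361 kg/kg → 0.00361 × 25000 / 9.8 = 9.21 mm
Layer 69–40 kPa: Δp = 290 hPa = 29000 Pa, q̄ = 0.00122 kg/kg → 0.00122 × 29000 / 9.8 = 3.61 mm
PW = 4.84 + 9.21 + 3.61 = 17.66 ≈ 17.7 mm.
Precipitation = ε × PW = 0.48 × 17.7 = 8.5 mm.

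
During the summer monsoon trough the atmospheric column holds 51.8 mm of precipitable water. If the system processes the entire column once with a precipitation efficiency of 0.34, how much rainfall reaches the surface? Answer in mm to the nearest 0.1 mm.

Rainfall = ε × PW = 0.34 × 51.8 = 17.6 mm.

rainfall ≈ 17.6 mm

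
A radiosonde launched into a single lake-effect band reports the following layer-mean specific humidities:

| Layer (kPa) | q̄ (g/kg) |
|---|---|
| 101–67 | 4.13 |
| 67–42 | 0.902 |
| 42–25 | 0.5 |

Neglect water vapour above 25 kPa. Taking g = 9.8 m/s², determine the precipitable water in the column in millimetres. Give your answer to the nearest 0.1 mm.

Precipitable water is the column-integrated vapour mass per unit area: PW = (1/g) Σ q̄ Δp, with q in kg/kg and Δp in Pa (1 kg/m² of water = 1 mm).
Layer 101–67 kPa: Δp = 340 hPa = 34000 Pa, q̄ = 0.00413 kg/kg → 0.00413 × 34000 / 9.8 = 14.33 mm
Layer 67–42 kPa: Δp = 250 hPa = 25000 Pa, q̄ = 0.000902 kg/kg → 0.000902 × 25000 / 9.8 = 2.30 mm
Layer 42–25 kPa: Δp = 170 hPa = 17000 Pa, q̄ = 0.0005 kg/kg → 0.0005 × 17000 / 9.8 = 0.87 mm
PW = 14.33 + 2.30 + 0.87 = 17.50 ≈ 17.5 mm.

PW ≈ 17.5 mm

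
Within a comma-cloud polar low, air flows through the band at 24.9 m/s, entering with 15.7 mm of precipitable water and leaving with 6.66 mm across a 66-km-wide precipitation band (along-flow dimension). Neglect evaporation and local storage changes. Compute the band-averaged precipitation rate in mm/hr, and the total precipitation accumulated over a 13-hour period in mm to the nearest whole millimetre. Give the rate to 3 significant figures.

R ≈ 12.3 mm/hr; total ≈ 160 mm

Column moisture flux per unit crosswind length is F = V × PW.
Inflow: F_in = 24.9 × 15.7 = 390.93 mm·m/s
Outflow: F_out = 24.9 × 6.66 = 165.834 mm·m/s
Steady-state rate R = (F_in − F_out)/L = (390.93 − 165.834) / 66000 m = 3.411e-03 mm/s.
R = 3.411e-03 × 3600 = 12.3 mm/hr.
Over 13 h: total = 12.3 × 13 = 159.9 ≈ 160 mm.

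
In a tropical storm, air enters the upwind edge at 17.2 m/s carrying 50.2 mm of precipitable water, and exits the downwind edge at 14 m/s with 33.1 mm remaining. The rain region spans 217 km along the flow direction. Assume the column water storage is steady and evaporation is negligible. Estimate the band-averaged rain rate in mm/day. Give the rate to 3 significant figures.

R ≈ 159 mm/day

Column moisture flux per unit crosswind length is F = V × PW.
Inflow: F_in = 17.2 × 50.2 = 863.44 mm·m/s
Outflow: F_out = 14 × 33.1 = 463.4 mm·m/s
Steady-state rate R = (F_in − F_out)/L = (863.44 − 463.4) / 217000 m = 1.844e-03 mm/s.
R = 1.844e-03 × 3600 × 24 = 159 mm/day.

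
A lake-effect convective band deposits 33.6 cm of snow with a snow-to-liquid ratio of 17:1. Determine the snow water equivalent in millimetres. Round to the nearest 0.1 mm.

SWE ≈ 19.8 mm

SWE = snow depth / ratio = 33.6 cm / 17 = 1.976 cm = 19.8 mm.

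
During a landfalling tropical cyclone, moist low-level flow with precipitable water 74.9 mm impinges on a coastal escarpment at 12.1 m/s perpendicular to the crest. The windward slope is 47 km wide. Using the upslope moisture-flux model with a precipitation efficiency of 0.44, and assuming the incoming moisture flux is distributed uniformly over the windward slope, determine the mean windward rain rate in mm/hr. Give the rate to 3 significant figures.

R ≈ 30.5 mm/hr

Incoming column moisture flux per unit ridge length: F = V × PW = 12.1 × 74.9 = 906.29 mm·m/s.
Spread over the 47 km slope with efficiency ε = 0.44: R = ε·F/W = 0.44 × 906.29 / 47000 m = 8.484e-03 mm/s.
R = 8.484e-03 × 3600 = 30.5 mm/hr.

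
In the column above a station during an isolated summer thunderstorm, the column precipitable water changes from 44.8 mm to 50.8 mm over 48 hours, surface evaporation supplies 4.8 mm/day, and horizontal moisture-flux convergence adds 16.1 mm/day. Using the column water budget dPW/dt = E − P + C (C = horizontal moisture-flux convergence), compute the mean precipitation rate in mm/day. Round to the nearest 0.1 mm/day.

P ≈ 17.9 mm/day

dPW/dt = (50.8 − 44.8) mm / (48/24 day) = +3.000 mm/day.
P = E + C − dPW/dt = 4.8 + (16.1) − (+3.000) = 17.9 mm/day.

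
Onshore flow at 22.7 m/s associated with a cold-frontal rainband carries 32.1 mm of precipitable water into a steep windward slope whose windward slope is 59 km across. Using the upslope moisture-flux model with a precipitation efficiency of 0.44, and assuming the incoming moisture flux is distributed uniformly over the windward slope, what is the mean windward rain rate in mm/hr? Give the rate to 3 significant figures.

R ≈ 19.6 mm/hr

Incoming column moisture flux per unit ridge length: F = V × PW = 22.7 × 32.1 = 728.67 mm·m/s.
Spread over the 59 km slope with efficiency ε = 0.44: R = ε·F/W = 0.44 × 728.67 / 59000 m = 5.434e-03 mm/s.
R = 5.434e-03 × 3600 = 19.6 mm/hr.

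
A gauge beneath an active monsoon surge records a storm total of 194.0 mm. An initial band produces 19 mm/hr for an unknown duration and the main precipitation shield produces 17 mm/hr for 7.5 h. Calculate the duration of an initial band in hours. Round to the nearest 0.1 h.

Known phases: 17 × 7.5 = 127.5 mm.
Remaining depth = 194.0 − 127.5 = 66.5 mm.
Duration = 66.5 / 19 = 3.5 h.

duration ≈ 3.5 h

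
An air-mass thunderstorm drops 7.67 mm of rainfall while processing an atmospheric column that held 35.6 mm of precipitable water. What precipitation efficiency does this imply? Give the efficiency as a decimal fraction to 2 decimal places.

ε ≈ 0.22

ε = rainfall / PW = 7.67 / 35.6 = 0.22.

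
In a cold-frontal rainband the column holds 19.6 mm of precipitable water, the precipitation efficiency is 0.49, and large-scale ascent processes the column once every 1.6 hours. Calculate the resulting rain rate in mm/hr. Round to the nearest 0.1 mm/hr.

R ≈ 6.0 mm/hr

Each overturning extracts ε × PW = 0.49 × 19.6 = 9.604 mm.
Rate = ε·PW / τ = 9.604 / 1.6 h = 6.0 mm/hr.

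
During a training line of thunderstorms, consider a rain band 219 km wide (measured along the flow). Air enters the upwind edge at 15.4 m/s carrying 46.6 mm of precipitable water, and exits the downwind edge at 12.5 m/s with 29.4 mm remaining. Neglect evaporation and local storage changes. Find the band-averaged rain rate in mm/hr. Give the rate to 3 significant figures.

R ≈ 5.76 mm/hr

Column moisture flux per unit crosswind length is F = V × PW.
Inflow: F_in = 15.4 × 46.6 = 717.64 mm·m/s
Outflow: F_out = 12.5 × 29.4 = 367.5 mm·m/s
Steady-state rate R = (F_in − F_out)/L = (717.64 − 367.5) / 219000 m = 1.599e-03 mm/s.
R = 1.599e-03 × 3600 = 5.76 mm/hr.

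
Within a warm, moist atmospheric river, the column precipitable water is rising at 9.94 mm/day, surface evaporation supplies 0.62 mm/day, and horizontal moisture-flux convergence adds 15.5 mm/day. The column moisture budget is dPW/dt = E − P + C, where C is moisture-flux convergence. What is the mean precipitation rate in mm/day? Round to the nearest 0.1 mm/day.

P ≈ 6.2 mm/day

dPW/dt = +9.94 mm/day.
P = E + C − dPW/dt = 0.62 + (15.5) − (+9.94) = 6.2 mm/day.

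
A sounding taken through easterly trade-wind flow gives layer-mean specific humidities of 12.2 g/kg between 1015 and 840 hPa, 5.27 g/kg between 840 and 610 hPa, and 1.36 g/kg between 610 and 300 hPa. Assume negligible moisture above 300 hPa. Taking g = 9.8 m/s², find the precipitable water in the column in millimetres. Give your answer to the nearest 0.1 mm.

Precipitable water is the column-integrated vapour mass per unit area: PW = (1/g) Σ q̄ Δp, with q in kg/kg and Δp in Pa (1 kg/m² of water = 1 mm).
Layer 1015–840 hPa: Δp = 175 hPa = 17500 Pa, q̄ = 0.0122 kg/kg → 0.0122 × 17500 / 9.8 = 21.79 mm
Layer 840–610 hPa: Δp = 230 hPa = 23000 Pa, q̄ = 0.00527 kg/kg → 0.00527 × 23000 / 9.8 = 12.37 mm
Layer 610–300 hPa: Δp = 310 hPa = 31000 Pa, q̄ = 0.00136 kg/kg → 0.00136 × 31000 / 9.8 = 4.30 mm
PW = 21.79 + 12.37 + 4.30 = 38.46 ≈ 38.5 mm.

PW ≈ 38.5 mm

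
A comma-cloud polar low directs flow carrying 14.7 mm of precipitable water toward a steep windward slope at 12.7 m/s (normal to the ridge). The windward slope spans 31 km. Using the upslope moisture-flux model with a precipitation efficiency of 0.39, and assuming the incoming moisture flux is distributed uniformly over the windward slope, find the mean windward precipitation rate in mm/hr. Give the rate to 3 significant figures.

Incoming column moisture flux per unit ridge length: F = V × PW = 12.7 × 14.7 = 186.69 mm·m/s.
Spread over the 31 km slope with efficiency ε = 0.39: R = ε·F/W = 0.39 × 186.69 / 31000 m = 2.349e-03 mm/s.
R = 2.349e-03 × 3600 = 8.46 mm/hr.

R ≈ 8.46 mm/hr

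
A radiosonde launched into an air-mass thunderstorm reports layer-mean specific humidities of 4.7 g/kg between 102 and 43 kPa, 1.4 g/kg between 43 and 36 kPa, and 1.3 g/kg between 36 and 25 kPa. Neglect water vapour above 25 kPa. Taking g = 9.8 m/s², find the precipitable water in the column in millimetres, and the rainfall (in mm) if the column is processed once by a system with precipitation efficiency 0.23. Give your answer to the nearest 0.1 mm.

PW ≈ 30.8 mm; rainfall ≈ 7.1 mm

Precipitable water is the column-integrated vapour mass per unit area: PW = (1/g) Σ q̄ Δp, with q in kg/kg and Δp in Pa (1 kg/m² of water = 1 mm).
Layer 102–43 kPa: Δp = 590 hPa = 59000 Pa, q̄ = 0.0047 kg/kg → 0.0047 × 59000 / 9.8 = 28.30 mm
Layer 43–36 kPa: Δp = 70 hPa = 7000 Pa, q̄ = 0.0014 kg/kg → 0.0014 × 7000 / 9.8 = 1.00 mm
Layer 36–25 kPa: Δp = 110 hPa = 11000 Pa, q̄ = 0.0013 kg/kg → 0.0013 × 11000 / 9.8 = 1.46 mm
PW = 28.30 + 1.00 + 1.46 = 30.76 ≈ 30.8 mm.
Rainfall = ε × PW = 0.23 × 30.8 = 7.1 mm.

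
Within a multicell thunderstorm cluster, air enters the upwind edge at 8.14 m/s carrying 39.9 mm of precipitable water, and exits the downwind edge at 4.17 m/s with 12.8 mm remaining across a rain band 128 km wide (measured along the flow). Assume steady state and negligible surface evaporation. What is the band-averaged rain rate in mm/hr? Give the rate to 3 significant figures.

R ≈ 7.63 mm/hr

Column moisture flux per unit crosswind length is F = V × PW.
Inflow: F_in = 8.14 × 39.9 = 324.786 mm·m/s
Outflow: F_out = 4.17 × 12.8 = 53.376 mm·m/s
Steady-state rate R = (F_in − F_out)/L = (324.786 − 53.376) / 128000 m = 2.120e-03 mm/s.
R = 2.120e-03 × 3600 = 7.63 mm/hr.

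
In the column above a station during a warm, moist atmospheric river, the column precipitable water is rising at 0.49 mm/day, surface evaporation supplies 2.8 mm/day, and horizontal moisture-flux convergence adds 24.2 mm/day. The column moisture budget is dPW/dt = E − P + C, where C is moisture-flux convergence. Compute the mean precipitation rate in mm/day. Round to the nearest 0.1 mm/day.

dPW/dt = +0.49 mm/day.
P = E + C − dPW/dt = 2.8 + (24.2) − (+0.49) = 26.5 mm/day.

P ≈ 26.5 mm/day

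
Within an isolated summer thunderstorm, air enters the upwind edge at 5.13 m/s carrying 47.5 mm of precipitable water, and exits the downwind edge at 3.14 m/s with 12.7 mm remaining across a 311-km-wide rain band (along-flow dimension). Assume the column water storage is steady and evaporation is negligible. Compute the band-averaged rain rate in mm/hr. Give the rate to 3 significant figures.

R ≈ 2.36 mm/hr

Column moisture flux per unit crosswind length is F = V × PW.
Inflow: F_in = 5.13 × 47.5 = 243.675 mm·m/s
Outflow: F_out = 3.14 × 12.7 = 39.878 mm·m/s
Steady-state rate R = (F_in − F_out)/L = (243.675 − 39.878) / 311000 m = 6.553e-04 mm/s.
R = 6.553e-04 × 3600 = 2.36 mm/hr.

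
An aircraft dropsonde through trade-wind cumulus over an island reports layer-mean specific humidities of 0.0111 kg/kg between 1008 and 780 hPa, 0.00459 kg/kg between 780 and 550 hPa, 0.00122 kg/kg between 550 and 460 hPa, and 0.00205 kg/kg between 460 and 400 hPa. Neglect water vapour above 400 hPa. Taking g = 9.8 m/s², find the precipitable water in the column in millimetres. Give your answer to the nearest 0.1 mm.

Precipitable water is the column-integrated vapour mass per unit area: PW = (1/g) Σ q̄ Δp, with q in kg/kg and Δp in Pa (1 kg/m² of water = 1 mm).
Layer 1008–780 hPa: Δp = 228 hPa = 22800 Pa, q̄ = 0.0111 kg/kg → 0.0111 × 22800 / 9.8 = 25.82 mm
Layer 780–550 hPa: Δp = 230 hPa = 23000 Pa, q̄ = 0.00459 kg/kg → 0.00459 × 23000 / 9.8 = 10.77 mm
Layer 550–460 hPa: Δp = 90 hPa = 9000 Pa, q̄ = 0.00122 kg/kg → 0.00122 × 9000 / 9.8 = 1.12 mm
Layer 460–400 hPa: Δp = 60 hPa = 6000 Pa, q̄ = 0.00205 kg/kg → 0.00205 × 6000 / 9.8 = 1.26 mm
PW = 25.82 + 10.77 + 1.12 + 1.26 = 38.97 ≈ 39.0 mm.

PW ≈ 39.0 mm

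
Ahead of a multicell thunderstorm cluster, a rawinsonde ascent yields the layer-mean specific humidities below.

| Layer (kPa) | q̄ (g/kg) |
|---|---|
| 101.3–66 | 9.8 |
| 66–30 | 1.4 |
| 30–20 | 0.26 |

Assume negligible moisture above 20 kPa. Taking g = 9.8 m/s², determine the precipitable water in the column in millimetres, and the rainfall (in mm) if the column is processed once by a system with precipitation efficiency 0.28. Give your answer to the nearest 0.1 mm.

Precipitable water is the column-integrated vapour mass per unit area: PW = (1/g) Σ q̄ Δp, with q in kg/kg and Δp in Pa (1 kg/m² of water = 1 mm).
Layer 101.3–66 kPa: Δp = 353 hPa = 35300 Pa, q̄ = 0.0098 kg/kg → 0.0098 × 35300 / 9.8 = 35.30 mm
Layer 66–30 kPa: Δp = 360 hPa = 36000 Pa, q̄ = 0.0014 kg/kg → 0.0014 × 36000 / 9.8 = 5.14 mm
Layer 30–20 kPa: Δp = 100 hPa = 10000 Pa, q̄ = 0.00026 kg/kg → 0.00026 × 10000 / 9.8 = 0.27 mm
PW = 35.30 + 5.14 + 0.27 = 40.71 ≈ 40.7 mm.
Rainfall = ε × PW = 0.28 × 40.7 = 11.4 mm.

PW ≈ 40.7 mm; rainfall ≈ 11.4 mm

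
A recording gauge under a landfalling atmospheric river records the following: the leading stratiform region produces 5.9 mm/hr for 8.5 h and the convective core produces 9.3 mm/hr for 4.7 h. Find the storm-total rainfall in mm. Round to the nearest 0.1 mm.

Total = Σ Rᵢ Δtᵢ = 5.9 × 8.5 + 9.3 × 4.7
      = 50.15 + 43.71 = 93.9 mm.

total ≈ 93.9 mm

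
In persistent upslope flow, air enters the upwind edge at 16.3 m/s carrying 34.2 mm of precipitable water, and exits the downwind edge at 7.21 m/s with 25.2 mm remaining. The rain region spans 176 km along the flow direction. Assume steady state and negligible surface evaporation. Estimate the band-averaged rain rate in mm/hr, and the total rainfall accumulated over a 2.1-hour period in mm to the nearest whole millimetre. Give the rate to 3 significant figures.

R ≈ 7.69 mm/hr; total ≈ 16 mm

Column moisture flux per unit crosswind length is F = V × PW.
Inflow: F_in = 16.3 × 34.2 = 557.46 mm·m/s
Outflow: F_out = 7.21 × 25.2 = 181.692 mm·m/s
Steady-state rate R = (F_in − F_out)/L = (557.46 − 181.692) / 176000 m = 2.135e-03 mm/s.
R = 2.135e-03 × 3600 = 7.69 mm/hr.
Over 2.1 h: total = 7.69 × 2.1 = 16.149 ≈ 16 mm.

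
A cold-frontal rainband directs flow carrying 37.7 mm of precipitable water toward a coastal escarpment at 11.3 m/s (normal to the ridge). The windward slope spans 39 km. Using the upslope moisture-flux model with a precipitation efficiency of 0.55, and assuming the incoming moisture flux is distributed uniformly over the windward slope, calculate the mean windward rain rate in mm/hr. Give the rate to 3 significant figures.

R ≈ 21.6 mm/hr

Incoming column moisture flux per unit ridge length: F = V × PW = 11.3 × 37.7 = 426.01 mm·m/s.
Spread over the 39 km slope with efficiency ε = 0.55: R = ε·F/W = 0.55 × 426.01 / 39000 m = 6.008e-03 mm/s.
R = 6.008e-03 × 3600 = 21.6 mm/hr.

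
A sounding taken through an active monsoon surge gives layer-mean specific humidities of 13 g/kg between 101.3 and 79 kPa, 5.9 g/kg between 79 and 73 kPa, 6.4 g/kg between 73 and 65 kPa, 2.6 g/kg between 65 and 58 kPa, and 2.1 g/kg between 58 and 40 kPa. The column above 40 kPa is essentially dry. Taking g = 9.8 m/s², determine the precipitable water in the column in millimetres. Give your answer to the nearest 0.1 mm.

PW ≈ 44.1 mm

Precipitable water is the column-integrated vapour mass per unit area: PW = (1/g) Σ q̄ Δp, with q in kg/kg and Δp in Pa (1 kg/m² of water = 1 mm).
Layer 101.3–79 kPa: Δp = 223 hPa = 22300 Pa, q̄ = 0.013 kg/kg → 0.013 × 22300 / 9.8 = 29.58 mm
Layer 79–73 kPa: Δp = 60 hPa = 6000 Pa, q̄ = 0.0059 kg/kg → 0.0059 × 6000 / 9.8 = 3.61 mm
Layer 73–65 kPa: Δp = 80 hPa = 8000 Pa, q̄ = 0.0064 kg/kg → 0.0064 × 8000 / 9.8 = 5.22 mm
Layer 65–58 kPa: Δp = 70 hPa = 7000 Pa, q̄ = 0.0026 kg/kg → 0.0026 × 7000 / 9.8 = 1.86 mm
Layer 58–40 kPa: Δp = 180 hPa = 18000 Pa, q̄ = 0.0021 kg/kg → 0.0021 × 18000 / 9.8 = 3.86 mm
PW = 29.58 + 3.61 + 5.22 + 1.86 + 3.86 = 44.13 ≈ 44.1 mm.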